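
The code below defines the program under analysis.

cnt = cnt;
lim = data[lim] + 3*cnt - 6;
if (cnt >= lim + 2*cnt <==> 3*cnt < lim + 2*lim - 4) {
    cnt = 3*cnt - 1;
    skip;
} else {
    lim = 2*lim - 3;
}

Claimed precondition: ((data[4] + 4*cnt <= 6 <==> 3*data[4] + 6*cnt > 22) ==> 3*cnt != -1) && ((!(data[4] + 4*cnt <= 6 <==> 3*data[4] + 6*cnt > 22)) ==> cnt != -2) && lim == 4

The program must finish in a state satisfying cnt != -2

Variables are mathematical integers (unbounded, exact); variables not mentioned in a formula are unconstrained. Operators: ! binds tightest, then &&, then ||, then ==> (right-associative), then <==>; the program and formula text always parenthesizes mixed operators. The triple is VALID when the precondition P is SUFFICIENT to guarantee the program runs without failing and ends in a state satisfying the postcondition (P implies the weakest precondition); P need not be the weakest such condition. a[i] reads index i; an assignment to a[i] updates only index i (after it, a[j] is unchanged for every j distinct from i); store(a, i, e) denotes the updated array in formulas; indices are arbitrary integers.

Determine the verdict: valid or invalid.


Working backward. After the program, cnt != -2 must hold.
Then branch requires 3*cnt != -1; else branch requires cnt != -2.
Before the if: ((cnt + lim <= 0 <==> 3*cnt < 3*lim - 4) ==> 3*cnt != -1) && ((!(cnt + lim <= 0 <==> 3*cnt < 3*lim - 4)) ==> cnt != -2)
Before lim := data[lim] + 3*cnt - 6: ((data[lim] + 4*cnt <= 6 <==> 3*data[lim] + 6*cnt > 22) ==> 3*cnt != -1) && ((!(data[lim] + 4*cnt <= 6 <==> 3*data[lim] + 6*cnt > 22)) ==> cnt != -2)
Before cnt := cnt: ((data[lim] + 4*cnt <= 6 <==> 3*data[lim] + 6*cnt > 22) ==> 3*cnt != -1) && ((!(data[lim] + 4*cnt <= 6 <==> 3*data[lim] + 6*cnt > 22)) ==> cnt != -2)
The weakest precondition is ((data[lim] + 4*cnt <= 6 <==> 3*data[lim] + 6*cnt > 22) ==> 3*cnt != -1) && ((!(data[lim] + 4*cnt <= 6 <==> 3*data[lim] + 6*cnt > 22)) ==> cnt != -2).
Check whether ((data[4] + 4*cnt <= 6 <==> 3*data[4] + 6*cnt > 22) ==> 3*cnt != -1) && ((!(data[4] + 4*cnt <= 6 <==> 3*data[4] + 6*cnt > 22)) ==> cnt != -2) && lim == 4 implies it.
Every state satisfying the precondition satisfies the weakest precondition: the implication holds.
Answer: valid


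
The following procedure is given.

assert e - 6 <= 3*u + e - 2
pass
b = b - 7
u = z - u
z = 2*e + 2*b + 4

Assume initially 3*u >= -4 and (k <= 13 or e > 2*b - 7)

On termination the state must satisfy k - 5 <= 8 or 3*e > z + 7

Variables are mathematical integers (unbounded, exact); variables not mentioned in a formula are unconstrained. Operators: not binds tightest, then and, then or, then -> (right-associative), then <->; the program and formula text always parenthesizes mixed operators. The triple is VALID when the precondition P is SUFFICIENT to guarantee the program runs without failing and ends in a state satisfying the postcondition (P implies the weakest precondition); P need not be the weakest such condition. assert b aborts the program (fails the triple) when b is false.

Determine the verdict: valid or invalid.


Working backward. After the program, the postcondition k - 5 <= 8 or 3*e > z + 7 must hold; in canonical form it is k <= 13 or 3*e > z + 7.
Before z := 2*e + 2*b + 4: k <= 13 or e > 2*b + 11
Before u := z - u: k <= 13 or e > 2*b + 11
Before b := b - 7: k <= 13 or e > 2*b - 3
Before skip: k <= 13 or e > 2*b - 3
Before assert e - 6 <= 3*u + e - 2: 3*u >= -4 and (k <= 13 or e > 2*b - 3)
The weakest precondition is 3*u >= -4 and (k <= 13 or e > 2*b - 3).
Check whether 3*u >= -4 and (k <= 13 or e > 2*b - 7) implies it.
Countermodel: at the initial state b = 2, e = 1, k = 14, u = -1, the precondition holds but the weakest precondition fails.
Answer: invalid


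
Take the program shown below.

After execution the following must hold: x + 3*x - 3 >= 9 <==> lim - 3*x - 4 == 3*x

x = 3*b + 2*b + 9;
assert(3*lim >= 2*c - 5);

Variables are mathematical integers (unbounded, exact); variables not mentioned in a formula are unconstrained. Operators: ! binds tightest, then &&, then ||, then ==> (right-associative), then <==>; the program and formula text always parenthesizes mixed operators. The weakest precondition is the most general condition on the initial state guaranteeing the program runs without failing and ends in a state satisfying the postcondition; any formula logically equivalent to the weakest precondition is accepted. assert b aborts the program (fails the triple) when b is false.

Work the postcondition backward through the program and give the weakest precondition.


Working backward. After the program, the postcondition x + 3*x - 3 >= 9 <==> lim - 3*x - 4 == 3*x must hold; in canonical form it is 4*x >= 12 <==> lim == 6*x + 4.
Before assert 3*lim >= 2*c - 5: 3*lim >= 2*c - 5 && (4*x >= 12 <==> lim == 6*x + 4)
Before x := 3*b + 2*b + 9: 3*lim >= 2*c - 5 && (20*b >= -24 <==> lim == 30*b + 58)
Answer: WP = 3*lim >= 2*c - 5 && (20*b >= -24 <==> lim == 30*b + 58)


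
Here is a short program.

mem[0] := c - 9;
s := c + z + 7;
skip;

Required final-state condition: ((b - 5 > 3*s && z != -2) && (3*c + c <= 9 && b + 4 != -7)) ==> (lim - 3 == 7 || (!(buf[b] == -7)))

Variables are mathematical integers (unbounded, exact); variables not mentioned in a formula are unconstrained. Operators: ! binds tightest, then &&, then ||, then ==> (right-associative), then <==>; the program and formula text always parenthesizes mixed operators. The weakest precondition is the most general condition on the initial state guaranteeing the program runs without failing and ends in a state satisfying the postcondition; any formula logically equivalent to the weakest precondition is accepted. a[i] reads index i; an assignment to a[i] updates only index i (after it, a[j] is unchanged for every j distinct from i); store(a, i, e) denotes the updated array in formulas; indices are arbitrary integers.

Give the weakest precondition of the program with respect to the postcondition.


Working backward. After the program, the postcondition ((b - 5 > 3*s && z != -2) && (3*c + c <= 9 && b + 4 != -7)) ==> (lim - 3 == 7 || (!(buf[b] == -7))) must hold; in canonical form it is (b > 3*s + 5 && z != -2 && 4*c <= 9 && b != -11) ==> (lim == 10 || (!(buf[b] == -7))).
Before skip: (b > 3*s + 5 && z != -2 && 4*c <= 9 && b != -11) ==> (lim == 10 || (!(buf[b] == -7)))
Before s := c + z + 7: (b > 3*c + 3*z + 26 && z != -2 && 4*c <= 9 && b != -11) ==> (lim == 10 || (!(buf[b] == -7)))
Before mem[0] := c - 9: (b > 3*c + 3*z + 26 && z != -2 && 4*c <= 9 && b != -11) ==> (lim == 10 || (!(buf[b] == -7)))
Answer: WP = (b > 3*c + 3*z + 26 && z != -2 && 4*c <= 9 && b != -11) ==> (lim == 10 || (!(buf[b] == -7)))


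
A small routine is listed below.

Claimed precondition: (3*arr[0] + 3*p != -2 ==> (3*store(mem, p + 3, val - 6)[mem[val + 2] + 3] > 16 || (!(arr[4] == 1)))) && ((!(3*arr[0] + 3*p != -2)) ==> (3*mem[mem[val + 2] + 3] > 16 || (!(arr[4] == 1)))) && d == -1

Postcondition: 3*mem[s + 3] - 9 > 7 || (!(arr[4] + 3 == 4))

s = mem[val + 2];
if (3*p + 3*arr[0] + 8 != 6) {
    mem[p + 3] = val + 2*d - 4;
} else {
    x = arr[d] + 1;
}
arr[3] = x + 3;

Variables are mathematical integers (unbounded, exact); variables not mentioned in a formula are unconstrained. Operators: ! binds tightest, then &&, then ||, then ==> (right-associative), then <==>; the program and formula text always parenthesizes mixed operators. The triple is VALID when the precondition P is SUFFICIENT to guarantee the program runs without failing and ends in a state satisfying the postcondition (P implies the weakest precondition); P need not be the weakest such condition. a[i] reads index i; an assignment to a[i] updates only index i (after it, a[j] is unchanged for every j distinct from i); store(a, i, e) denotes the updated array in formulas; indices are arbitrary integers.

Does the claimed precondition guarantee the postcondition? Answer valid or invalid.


Working backward. After the program, the postcondition 3*mem[s + 3] - 9 > 7 || (!(arr[4] + 3 == 4)) must hold; in canonical form it is 3*mem[s + 3] > 16 || (!(arr[4] == 1)).
Before arr[3] := x + 3: 3*mem[s + 3] > 16 || (!(arr[4] == 1))
Then branch requires 3*store(mem, p + 3, 2*d + val - 4)[s + 3] > 16 || (!(arr[4] == 1)); else branch requires 3*mem[s + 3] > 16 || (!(arr[4] == 1)).
Before the if: (3*arr[0] + 3*p != -2 ==> (3*store(mem, p + 3, 2*d + val - 4)[s + 3] > 16 || (!(arr[4] == 1)))) && ((!(3*arr[0] + 3*p != -2)) ==> (3*mem[s + 3] > 16 || (!(arr[4] == 1))))
Before s := mem[val + 2]: (3*arr[0] + 3*p != -2 ==> (3*store(mem, p + 3, 2*d + val - 4)[mem[val + 2] + 3] > 16 || (!(arr[4] == 1)))) && ((!(3*arr[0] + 3*p != -2)) ==> (3*mem[mem[val + 2] + 3] > 16 || (!(arr[4] == 1))))
The weakest precondition is (3*arr[0] + 3*p != -2 ==> (3*store(mem, p + 3, 2*d + val - 4)[mem[val + 2] + 3] > 16 || (!(arr[4] == 1)))) && ((!(3*arr[0] + 3*p != -2)) ==> (3*mem[mem[val + 2] + 3] > 16 || (!(arr[4] == 1)))).
Check whether (3*arr[0] + 3*p != -2 ==> (3*store(mem, p + 3, val - 6)[mem[val + 2] + 3] > 16 || (!(arr[4] == 1)))) && ((!(3*arr[0] + 3*p != -2)) ==> (3*mem[mem[val + 2] + 3] > 16 || (!(arr[4] == 1)))) && d == -1 implies it.
Every state satisfying the precondition satisfies the weakest precondition: the implication holds.
Answer: valid


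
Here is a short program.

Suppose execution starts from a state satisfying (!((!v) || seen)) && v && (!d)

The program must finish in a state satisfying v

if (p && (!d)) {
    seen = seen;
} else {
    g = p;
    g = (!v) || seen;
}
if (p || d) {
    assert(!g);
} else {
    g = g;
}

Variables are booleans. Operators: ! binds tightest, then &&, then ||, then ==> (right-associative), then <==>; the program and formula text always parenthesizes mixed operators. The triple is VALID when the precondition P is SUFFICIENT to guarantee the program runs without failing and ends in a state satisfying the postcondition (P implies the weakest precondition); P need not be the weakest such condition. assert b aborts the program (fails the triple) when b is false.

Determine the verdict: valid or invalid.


Working backward. After the program, v must hold.
Then branch requires (!g) && v; else branch requires v.
Before the if: ((p || d) ==> ((!g) && v)) && ((!(p || d)) ==> v)
Then branch requires ((p || d) ==> ((!g) && v)) && ((!(p || d)) ==> v); else branch requires ((p || d) ==> ((!((!v) || seen)) && v)) && ((!(p || d)) ==> v).
Before the if: ((p && (!d)) ==> (((p || d) ==> ((!g) && v)) && ((!(p || d)) ==> v))) && ((!(p && (!d))) ==> (((p || d) ==> ((!((!v) || seen)) && v)) && ((!(p || d)) ==> v)))
The weakest precondition is ((p && (!d)) ==> (((p || d) ==> ((!g) && v)) && ((!(p || d)) ==> v))) && ((!(p && (!d))) ==> (((p || d) ==> ((!((!v) || seen)) && v)) && ((!(p || d)) ==> v))).
Check whether (!((!v) || seen)) && v && (!d) implies it.
Countermodel: at the initial state d = false, g = true, p = true, seen = false, v = true, the precondition holds but the weakest precondition fails.
Answer: invalid


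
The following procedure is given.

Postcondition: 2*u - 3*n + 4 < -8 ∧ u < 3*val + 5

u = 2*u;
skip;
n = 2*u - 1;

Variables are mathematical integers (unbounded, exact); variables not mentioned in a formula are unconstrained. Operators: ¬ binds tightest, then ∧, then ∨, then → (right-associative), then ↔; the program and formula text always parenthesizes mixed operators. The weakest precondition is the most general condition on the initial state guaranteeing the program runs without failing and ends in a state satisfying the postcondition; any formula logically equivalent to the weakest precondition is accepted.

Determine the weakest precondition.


Working backward. After the program, the postcondition 2*u - 3*n + 4 < -8 ∧ u < 3*val + 5 must hold; in canonical form it is 2*u < 3*n - 12 ∧ u < 3*val + 5.
Before n := 2*u - 1: 4*u > 15 ∧ u < 3*val + 5
Before skip: 4*u > 15 ∧ u < 3*val + 5
Before u := 2*u: 8*u > 15 ∧ 2*u < 3*val + 5
Answer: WP = 8*u > 15 ∧ 2*u < 3*val + 5


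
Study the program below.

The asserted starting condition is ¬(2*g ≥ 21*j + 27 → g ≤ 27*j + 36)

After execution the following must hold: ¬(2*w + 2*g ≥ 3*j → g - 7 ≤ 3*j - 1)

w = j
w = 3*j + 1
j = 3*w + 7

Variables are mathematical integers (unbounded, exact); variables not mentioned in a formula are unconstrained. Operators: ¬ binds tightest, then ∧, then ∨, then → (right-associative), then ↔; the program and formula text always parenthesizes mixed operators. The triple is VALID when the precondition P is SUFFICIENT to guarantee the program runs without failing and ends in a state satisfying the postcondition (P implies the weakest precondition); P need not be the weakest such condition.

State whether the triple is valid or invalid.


Working backward. After the program, the postcondition ¬(2*w + 2*g ≥ 3*j → g - 7 ≤ 3*j - 1) must hold; in canonical form it is ¬(2*g + 2*w ≥ 3*j → g ≤ 3*j + 6).
Before j := 3*w + 7: ¬(2*g ≥ 7*w + 21 → g ≤ 9*w + 27)
Before w := 3*j + 1: ¬(2*g ≥ 21*j + 28 → g ≤ 27*j + 36)
Before w := j: ¬(2*g ≥ 21*j + 28 → g ≤ 27*j + 36)
The weakest precondition is ¬(2*g ≥ 21*j + 28 → g ≤ 27*j + 36).
Check whether ¬(2*g ≥ 21*j + 27 → g ≤ 27*j + 36) implies it.
Countermodel: at the initial state g = -18, j = -3, the precondition holds but the weakest precondition fails.
Answer: invalid


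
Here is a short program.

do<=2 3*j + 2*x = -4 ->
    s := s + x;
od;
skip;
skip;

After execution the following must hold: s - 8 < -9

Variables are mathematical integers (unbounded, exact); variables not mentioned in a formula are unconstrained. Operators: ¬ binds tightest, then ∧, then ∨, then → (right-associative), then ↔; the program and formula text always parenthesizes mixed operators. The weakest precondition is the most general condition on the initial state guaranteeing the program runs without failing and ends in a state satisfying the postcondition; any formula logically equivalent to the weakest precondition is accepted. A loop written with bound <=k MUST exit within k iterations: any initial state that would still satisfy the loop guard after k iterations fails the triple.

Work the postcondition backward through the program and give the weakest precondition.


Working backward. After the program, the postcondition s - 8 < -9 must hold; in canonical form it is s < -1.
Before skip: s < -1
Before skip: s < -1
Before the loop (bound <=2), unroll the exhaustion recursion (WP_0 = exit-now case; WP_j = one more guarded iteration, up to j = 2):
  WP_0: (¬(3*j + 2*x = -4)) ∧ s < -1
  WP_1: (3*j + 2*x = -4 → ((¬(3*j + 2*x = -4)) ∧ s + x < -1)) ∧ ((¬(3*j + 2*x = -4)) → s < -1)
  WP_2: (3*j + 2*x = -4 → ((3*j + 2*x = -4 → ((¬(3*j + 2*x = -4)) ∧ s + 2*x < -1)) ∧ ((¬(3*j + 2*x = -4)) → s + x < -1))) ∧ ((¬(3*j + 2*x = -4)) → s < -1)
So before the loop: (3*j + 2*x = -4 → ((3*j + 2*x = -4 → ((¬(3*j + 2*x = -4)) ∧ s + 2*x < -1)) ∧ ((¬(3*j + 2*x = -4)) → s + x < -1))) ∧ ((¬(3*j + 2*x = -4)) → s < -1)
Answer: WP = (3*j + 2*x = -4 → ((3*j + 2*x = -4 → ((¬(3*j + 2*x = -4)) ∧ s + 2*x < -1)) ∧ ((¬(3*j + 2*x = -4)) → s + x < -1))) ∧ ((¬(3*j + 2*x = -4)) → s < -1)


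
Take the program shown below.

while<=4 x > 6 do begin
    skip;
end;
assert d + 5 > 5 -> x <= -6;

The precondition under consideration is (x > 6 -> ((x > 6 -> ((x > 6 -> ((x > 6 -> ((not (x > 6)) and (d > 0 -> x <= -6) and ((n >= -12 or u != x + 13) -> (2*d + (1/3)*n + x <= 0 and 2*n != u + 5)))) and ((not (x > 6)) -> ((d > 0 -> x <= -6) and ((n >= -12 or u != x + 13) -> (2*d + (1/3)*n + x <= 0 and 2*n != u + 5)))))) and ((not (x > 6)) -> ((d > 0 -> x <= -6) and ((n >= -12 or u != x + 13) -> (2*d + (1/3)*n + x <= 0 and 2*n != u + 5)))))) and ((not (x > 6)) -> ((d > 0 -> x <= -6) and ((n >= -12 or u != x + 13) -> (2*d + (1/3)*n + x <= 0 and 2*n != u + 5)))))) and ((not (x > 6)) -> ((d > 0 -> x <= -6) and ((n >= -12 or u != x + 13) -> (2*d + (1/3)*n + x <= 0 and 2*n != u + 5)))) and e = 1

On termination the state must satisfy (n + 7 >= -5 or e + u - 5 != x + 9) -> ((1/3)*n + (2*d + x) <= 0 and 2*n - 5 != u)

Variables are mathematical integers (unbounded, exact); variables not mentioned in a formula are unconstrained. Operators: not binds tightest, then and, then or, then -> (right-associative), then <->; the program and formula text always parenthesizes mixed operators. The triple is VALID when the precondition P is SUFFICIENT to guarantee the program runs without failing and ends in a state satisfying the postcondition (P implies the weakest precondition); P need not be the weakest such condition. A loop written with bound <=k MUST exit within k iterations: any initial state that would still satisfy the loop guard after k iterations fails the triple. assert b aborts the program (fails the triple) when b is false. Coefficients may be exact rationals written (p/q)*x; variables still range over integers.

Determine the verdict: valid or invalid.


Working backward. After the program, the postcondition (n + 7 >= -5 or e + u - 5 != x + 9) -> ((1/3)*n + (2*d + x) <= 0 and 2*n - 5 != u) must hold; in canonical form it is (n >= -12 or e + u != x + 14) -> (2*d + (1/3)*n + x <= 0 and 2*n != u + 5).
Before assert d + 5 > 5 -> x <= -6: (d > 0 -> x <= -6) and ((n >= -12 or e + u != x + 14) -> (2*d + (1/3)*n + x <= 0 and 2*n != u + 5))
Before the loop (bound <=4), unroll the exhaustion recursion (WP_0 = exit-now case; WP_j = one more guarded iteration, up to j = 4):
  WP_0: (not (x > 6)) and (d > 0 -> x <= -6) and ((n >= -12 or e + u != x + 14) -> (2*d + (1/3)*n + x <= 0 and 2*n != u + 5))
  WP_1: (x > 6 -> ((not (x > 6)) and (d > 0 -> x <= -6) and ((n >= -12 or e + u != x + 14) -> (2*d + (1/3)*n + x <= 0 and 2*n != u + 5)))) and ((not (x > 6)) -> ((d > 0 -> x <= -6) and ((n >= -12 or e + u != x + 14) -> (2*d + (1/3)*n + x <= 0 and 2*n != u + 5))))
  WP_2: (x > 6 -> ((x > 6 -> ((not (x > 6)) and (d > 0 -> x <= -6) and ((n >= -12 or e + u != x + 14) -> (2*d + (1/3)*n + x <= 0 and 2*n != u + 5)))) and ((not (x > 6)) -> ((d > 0 -> x <= -6) and ((n >= -12 or e + u != x + 14) -> (2*d + (1/3)*n + x <= 0 and 2*n != u + 5)))))) and ((not (x > 6)) -> ((d > 0 -> x <= -6) and ((n >= -12 or e + u != x + 14) -> (2*d + (1/3)*n + x <= 0 and 2*n != u + 5))))
  WP_3: (x > 6 -> ((x > 6 -> ((x > 6 -> ((not (x > 6)) and (d > 0 -> x <= -6) and ((n >= -12 or e + u != x + 14) -> (2*d + (1/3)*n + x <= 0 and 2*n != u + 5)))) and ((not (x > 6)) -> ((d > 0 -> x <= -6) and ((n >= -12 or e + u != x + 14) -> (2*d + (1/3)*n + x <= 0 and 2*n != u + 5)))))) and ((not (x > 6)) -> ((d > 0 -> x <= -6) and ((n >= -12 or e + u != x + 14) -> (2*d + (1/3)*n + x <= 0 and 2*n != u + 5)))))) and ((not (x > 6)) -> ((d > 0 -> x <= -6) and ((n >= -12 or e + u != x + 14) -> (2*d + (1/3)*n + x <= 0 and 2*n != u + 5))))
  WP_4: (x > 6 -> ((x > 6 -> ((x > 6 -> ((x > 6 -> ((not (x > 6)) and (d > 0 -> x <= -6) and ((n >= -12 or e + u != x + 14) -> (2*d + (1/3)*n + x <= 0 and 2*n != u + 5)))) and ((not (x > 6)) -> ((d > 0 -> x <= -6) and ((n >= -12 or e + u != x + 14) -> (2*d + (1/3)*n + x <= 0 and 2*n != u + 5)))))) and ((not (x > 6)) -> ((d > 0 -> x <= -6) and ((n >= -12 or e + u != x + 14) -> (2*d + (1/3)*n + x <= 0 and 2*n != u + 5)))))) and ((not (x > 6)) -> ((d > 0 -> x <= -6) and ((n >= -12 or e + u != x + 14) -> (2*d + (1/3)*n + x <= 0 and 2*n != u + 5)))))) and ((not (x > 6)) -> ((d > 0 -> x <= -6) and ((n >= -12 or e + u != x + 14) -> (2*d + (1/3)*n + x <= 0 and 2*n != u + 5))))
So before the loop: (x > 6 -> ((x > 6 -> ((x > 6 -> ((x > 6 -> ((not (x > 6)) and (d > 0 -> x <= -6) and ((n >= -12 or e + u != x + 14) -> (2*d + (1/3)*n + x <= 0 and 2*n != u + 5)))) and ((not (x > 6)) -> ((d > 0 -> x <= -6) and ((n >= -12 or e + u != x + 14) -> (2*d + (1/3)*n + x <= 0 and 2*n != u + 5)))))) and ((not (x > 6)) -> ((d > 0 -> x <= -6) and ((n >= -12 or e + u != x + 14) -> (2*d + (1/3)*n + x <= 0 and 2*n != u + 5)))))) and ((not (x > 6)) -> ((d > 0 -> x <= -6) and ((n >= -12 or e + u != x + 14) -> (2*d + (1/3)*n + x <= 0 and 2*n != u + 5)))))) and ((not (x > 6)) -> ((d > 0 -> x <= -6) and ((n >= -12 or e + u != x + 14) -> (2*d + (1/3)*n + x <= 0 and 2*n != u + 5))))
The weakest precondition is (x > 6 -> ((x > 6 -> ((x > 6 -> ((x > 6 -> ((not (x > 6)) and (d > 0 -> x <= -6) and ((n >= -12 or e + u != x + 14) -> (2*d + (1/3)*n + x <= 0 and 2*n != u + 5)))) and ((not (x > 6)) -> ((d > 0 -> x <= -6) and ((n >= -12 or e + u != x + 14) -> (2*d + (1/3)*n + x <= 0 and 2*n != u + 5)))))) and ((not (x > 6)) -> ((d > 0 -> x <= -6) and ((n >= -12 or e + u != x + 14) -> (2*d + (1/3)*n + x <= 0 and 2*n != u + 5)))))) and ((not (x > 6)) -> ((d > 0 -> x <= -6) and ((n >= -12 or e + u != x + 14) -> (2*d + (1/3)*n + x <= 0 and 2*n != u + 5)))))) and ((not (x > 6)) -> ((d > 0 -> x <= -6) and ((n >= -12 or e + u != x + 14) -> (2*d + (1/3)*n + x <= 0 and 2*n != u + 5)))).
Check whether (x > 6 -> ((x > 6 -> ((x > 6 -> ((x > 6 -> ((not (x > 6)) and (d > 0 -> x <= -6) and ((n >= -12 or u != x + 13) -> (2*d + (1/3)*n + x <= 0 and 2*n != u + 5)))) and ((not (x > 6)) -> ((d > 0 -> x <= -6) and ((n >= -12 or u != x + 13) -> (2*d + (1/3)*n + x <= 0 and 2*n != u + 5)))))) and ((not (x > 6)) -> ((d > 0 -> x <= -6) and ((n >= -12 or u != x + 13) -> (2*d + (1/3)*n + x <= 0 and 2*n != u + 5)))))) and ((not (x > 6)) -> ((d > 0 -> x <= -6) and ((n >= -12 or u != x + 13) -> (2*d + (1/3)*n + x <= 0 and 2*n != u + 5)))))) and ((not (x > 6)) -> ((d > 0 -> x <= -6) and ((n >= -12 or u != x + 13) -> (2*d + (1/3)*n + x <= 0 and 2*n != u + 5)))) and e = 1 implies it.
Every state satisfying the precondition satisfies the weakest precondition: the implication holds.
Answer: valid


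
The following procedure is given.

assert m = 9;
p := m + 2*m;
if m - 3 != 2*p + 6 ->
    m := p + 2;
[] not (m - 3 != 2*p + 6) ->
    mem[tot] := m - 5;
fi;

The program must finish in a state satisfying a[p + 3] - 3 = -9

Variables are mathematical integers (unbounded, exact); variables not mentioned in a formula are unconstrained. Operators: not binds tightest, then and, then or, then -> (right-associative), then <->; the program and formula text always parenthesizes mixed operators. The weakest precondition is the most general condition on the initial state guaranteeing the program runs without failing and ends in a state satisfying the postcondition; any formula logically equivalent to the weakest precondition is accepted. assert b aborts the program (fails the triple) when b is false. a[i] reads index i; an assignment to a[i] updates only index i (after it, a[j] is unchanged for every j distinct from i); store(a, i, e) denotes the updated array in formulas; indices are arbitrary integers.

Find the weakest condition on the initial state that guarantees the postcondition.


Working backward. After the program, the postcondition a[p + 3] - 3 = -9 must hold; in canonical form it is a[p + 3] = -6.
Then branch requires a[p + 3] = -6; else branch requires a[p + 3] = -6.
Before the if: (m != 2*p + 9 -> a[p + 3] = -6) and ((not (m != 2*p + 9)) -> a[p + 3] = -6)
Before p := m + 2*m: (5*m != -9 -> a[3*m + 3] = -6) and ((not (5*m != -9)) -> a[3*m + 3] = -6)
Before assert m = 9: m = 9 and (5*m != -9 -> a[3*m + 3] = -6) and ((not (5*m != -9)) -> a[3*m + 3] = -6)
Answer: WP = m = 9 and (5*m != -9 -> a[3*m + 3] = -6) and ((not (5*m != -9)) -> a[3*m + 3] = -6)


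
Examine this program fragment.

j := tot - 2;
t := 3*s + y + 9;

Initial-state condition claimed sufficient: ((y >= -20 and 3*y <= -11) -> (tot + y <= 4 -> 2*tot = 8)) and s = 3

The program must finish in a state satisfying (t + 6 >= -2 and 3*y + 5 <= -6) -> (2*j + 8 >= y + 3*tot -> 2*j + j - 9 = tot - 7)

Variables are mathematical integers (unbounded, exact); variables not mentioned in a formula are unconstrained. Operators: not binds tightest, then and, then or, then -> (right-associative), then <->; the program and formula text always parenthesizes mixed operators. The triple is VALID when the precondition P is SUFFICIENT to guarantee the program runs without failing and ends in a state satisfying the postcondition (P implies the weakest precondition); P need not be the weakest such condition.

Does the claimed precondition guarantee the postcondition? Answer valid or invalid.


Working backward. After the program, the postcondition (t + 6 >= -2 and 3*y + 5 <= -6) -> (2*j + 8 >= y + 3*tot -> 2*j + j - 9 = tot - 7) must hold; in canonical form it is (t >= -8 and 3*y <= -11) -> (2*j >= 3*tot + y - 8 -> 3*j = tot + 2).
Before t := 3*s + y + 9: (3*s + y >= -17 and 3*y <= -11) -> (2*j >= 3*tot + y - 8 -> 3*j = tot + 2)
Before j := tot - 2: (3*s + y >= -17 and 3*y <= -11) -> (tot + y <= 4 -> 2*tot = 8)
The weakest precondition is (3*s + y >= -17 and 3*y <= -11) -> (tot + y <= 4 -> 2*tot = 8).
Check whether ((y >= -20 and 3*y <= -11) -> (tot + y <= 4 -> 2*tot = 8)) and s = 3 implies it.
Countermodel: at the initial state s = 3, tot = 0, y = -21, the precondition holds but the weakest precondition fails.
Answer: invalid


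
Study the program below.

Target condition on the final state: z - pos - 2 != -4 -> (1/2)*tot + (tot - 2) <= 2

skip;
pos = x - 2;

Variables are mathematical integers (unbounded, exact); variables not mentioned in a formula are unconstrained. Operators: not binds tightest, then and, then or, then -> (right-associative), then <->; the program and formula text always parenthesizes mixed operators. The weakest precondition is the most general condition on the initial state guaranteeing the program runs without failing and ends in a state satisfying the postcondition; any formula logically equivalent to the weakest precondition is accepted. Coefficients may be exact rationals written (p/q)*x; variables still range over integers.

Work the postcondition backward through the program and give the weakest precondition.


Working backward. After the program, the postcondition z - pos - 2 != -4 -> (1/2)*tot + (tot - 2) <= 2 must hold; in canonical form it is z != pos - 2 -> (3/2)*tot <= 4.
Before pos := x - 2: z != x - 4 -> (3/2)*tot <= 4
Before skip: z != x - 4 -> (3/2)*tot <= 4
Answer: WP = z != x - 4 -> (3/2)*tot <= 4


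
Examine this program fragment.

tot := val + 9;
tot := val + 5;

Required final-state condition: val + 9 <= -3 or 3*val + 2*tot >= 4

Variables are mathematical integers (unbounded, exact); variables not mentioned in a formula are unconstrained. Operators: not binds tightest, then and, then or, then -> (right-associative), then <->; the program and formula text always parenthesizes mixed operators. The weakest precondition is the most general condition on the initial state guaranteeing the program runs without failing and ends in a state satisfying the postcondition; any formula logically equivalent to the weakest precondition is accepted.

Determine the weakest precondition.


Working backward. After the program, the postcondition val + 9 <= -3 or 3*val + 2*tot >= 4 must hold; in canonical form it is val <= -12 or 2*tot + 3*val >= 4.
Before tot := val + 5: val <= -12 or 5*val >= -6
Before tot := val + 9: val <= -12 or 5*val >= -6
Answer: WP = val <= -12 or 5*val >= -6


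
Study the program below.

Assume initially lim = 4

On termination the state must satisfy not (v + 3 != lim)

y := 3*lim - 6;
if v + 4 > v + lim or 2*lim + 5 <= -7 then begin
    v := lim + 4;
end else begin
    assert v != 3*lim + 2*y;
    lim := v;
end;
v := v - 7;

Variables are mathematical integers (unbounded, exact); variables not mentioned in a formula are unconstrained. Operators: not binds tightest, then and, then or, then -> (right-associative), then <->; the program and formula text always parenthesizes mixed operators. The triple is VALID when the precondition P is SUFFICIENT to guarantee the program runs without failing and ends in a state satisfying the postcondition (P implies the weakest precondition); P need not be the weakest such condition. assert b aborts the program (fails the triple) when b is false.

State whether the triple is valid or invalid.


Working backward. After the program, the postcondition not (v + 3 != lim) must hold; in canonical form it is not (v != lim - 3).
Before v := v - 7: not (v != lim + 4)
Then branch requires true; else branch requires false.
Before the if: lim < 4 or 2*lim <= -12
Before y := 3*lim - 6: lim < 4 or 2*lim <= -12
The weakest precondition is lim < 4 or 2*lim <= -12.
Check whether lim = 4 implies it.
Countermodel: at the initial state lim = 4, the precondition holds but the weakest precondition fails.
Answer: invalid


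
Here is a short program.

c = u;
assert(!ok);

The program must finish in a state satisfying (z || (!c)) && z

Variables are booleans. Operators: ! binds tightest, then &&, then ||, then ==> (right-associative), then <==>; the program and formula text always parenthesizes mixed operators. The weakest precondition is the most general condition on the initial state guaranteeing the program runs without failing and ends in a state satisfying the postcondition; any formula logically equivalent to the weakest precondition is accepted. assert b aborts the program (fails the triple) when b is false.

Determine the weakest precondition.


Working backward. After the program, (z || (!c)) && z must hold.
Before assert !ok: (!ok) && (z || (!c)) && z
Before c := u: (!ok) && (z || (!u)) && z
Answer: WP = (!ok) && (z || (!u)) && z


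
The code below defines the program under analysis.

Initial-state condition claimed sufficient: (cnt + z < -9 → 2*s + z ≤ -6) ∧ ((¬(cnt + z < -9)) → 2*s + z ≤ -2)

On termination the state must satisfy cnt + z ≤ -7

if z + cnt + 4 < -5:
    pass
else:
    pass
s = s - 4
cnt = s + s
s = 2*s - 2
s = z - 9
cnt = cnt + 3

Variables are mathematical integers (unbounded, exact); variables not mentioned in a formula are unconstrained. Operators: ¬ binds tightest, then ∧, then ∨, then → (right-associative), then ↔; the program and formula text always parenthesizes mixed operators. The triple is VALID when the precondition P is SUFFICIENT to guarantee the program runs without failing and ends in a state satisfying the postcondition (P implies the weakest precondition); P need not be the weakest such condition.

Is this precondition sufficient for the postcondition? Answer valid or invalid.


Working backward. After the program, cnt + z ≤ -7 must hold.
Before cnt := cnt + 3: cnt + z ≤ -10
Before s := z - 9: cnt + z ≤ -10
Before s := 2*s - 2: cnt + z ≤ -10
Before cnt := s + s: 2*s + z ≤ -10
Before s := s - 4: 2*s + z ≤ -2
Then branch requires 2*s + z ≤ -2; else branch requires 2*s + z ≤ -2.
Before the if: (cnt + z < -9 → 2*s + z ≤ -2) ∧ ((¬(cnt + z < -9)) → 2*s + z ≤ -2)
The weakest precondition is (cnt + z < -9 → 2*s + z ≤ -2) ∧ ((¬(cnt + z < -9)) → 2*s + z ≤ -2).
Check whether (cnt + z < -9 → 2*s + z ≤ -6) ∧ ((¬(cnt + z < -9)) → 2*s + z ≤ -2) implies it.
Every state satisfying the precondition satisfies the weakest precondition: the implication holds.
Answer: valid


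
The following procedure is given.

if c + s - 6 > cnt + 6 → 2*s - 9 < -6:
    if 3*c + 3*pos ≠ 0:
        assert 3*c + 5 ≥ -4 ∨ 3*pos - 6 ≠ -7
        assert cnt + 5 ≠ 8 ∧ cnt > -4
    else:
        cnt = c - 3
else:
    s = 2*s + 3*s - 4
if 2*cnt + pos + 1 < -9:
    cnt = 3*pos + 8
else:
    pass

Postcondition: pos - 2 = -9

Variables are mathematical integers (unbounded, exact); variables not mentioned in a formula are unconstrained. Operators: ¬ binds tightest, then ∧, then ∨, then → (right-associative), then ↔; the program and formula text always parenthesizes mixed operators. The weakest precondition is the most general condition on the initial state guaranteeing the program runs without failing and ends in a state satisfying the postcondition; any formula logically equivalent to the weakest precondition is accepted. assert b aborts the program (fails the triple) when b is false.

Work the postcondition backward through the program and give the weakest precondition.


Working backward. After the program, the postcondition pos - 2 = -9 must hold; in canonical form it is pos = -7.
Then branch requires pos = -7; else branch requires pos = -7.
Before the if: (2*cnt + pos < -10 → pos = -7) ∧ ((¬(2*cnt + pos < -10)) → pos = -7)
Then branch requires (3*c + 3*pos ≠ 0 → ((3*c ≥ -9 ∨ 3*pos ≠ -1) ∧ cnt ≠ 3 ∧ cnt > -4 ∧ (2*cnt + pos < -10 → pos = -7) ∧ ((¬(2*cnt + pos < -10)) → pos = -7))) ∧ ((¬(3*c + 3*pos ≠ 0)) → ((2*c + pos < -4 → pos = -7) ∧ ((¬(2*c + pos < -4)) → pos = -7))); else branch requires (2*cnt + pos < -10 → pos = -7) ∧ ((¬(2*cnt + pos < -10)) → pos = -7).
Before the if: ((c + s > cnt + 12 → 2*s < 3) → ((3*c + 3*pos ≠ 0 → ((3*c ≥ -9 ∨ 3*pos ≠ -1) ∧ cnt ≠ 3 ∧ cnt > -4 ∧ (2*cnt + pos < -10 → pos = -7) ∧ ((¬(2*cnt + pos < -10)) → pos = -7))) ∧ ((¬(3*c + 3*pos ≠ 0)) → ((2*c + pos < -4 → pos = -7) ∧ ((¬(2*c + pos < -4)) → pos = -7))))) ∧ ((¬(c + s > cnt + 12 → 2*s < 3)) → ((2*cnt + pos < -10 → pos = -7) ∧ ((¬(2*cnt + pos < -10)) → pos = -7)))
Answer: WP = ((c + s > cnt + 12 → 2*s < 3) → ((3*c + 3*pos ≠ 0 → ((3*c ≥ -9 ∨ 3*pos ≠ -1) ∧ cnt ≠ 3 ∧ cnt > -4 ∧ (2*cnt + pos < -10 → pos = -7) ∧ ((¬(2*cnt + pos < -10)) → pos = -7))) ∧ ((¬(3*c + 3*pos ≠ 0)) → ((2*c + pos < -4 → pos = -7) ∧ ((¬(2*c + pos < -4)) → pos = -7))))) ∧ ((¬(c + s > cnt + 12 → 2*s < 3)) → ((2*cnt + pos < -10 → pos = -7) ∧ ((¬(2*cnt + pos < -10)) → pos = -7)))


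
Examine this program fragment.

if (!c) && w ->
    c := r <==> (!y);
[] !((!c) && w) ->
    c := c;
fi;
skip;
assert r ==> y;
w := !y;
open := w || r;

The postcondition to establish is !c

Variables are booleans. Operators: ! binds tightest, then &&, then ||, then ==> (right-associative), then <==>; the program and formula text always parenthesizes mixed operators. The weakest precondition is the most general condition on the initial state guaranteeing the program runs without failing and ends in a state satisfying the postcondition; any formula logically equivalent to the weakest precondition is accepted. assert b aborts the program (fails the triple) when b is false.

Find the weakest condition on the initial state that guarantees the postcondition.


Working backward. After the program, !c must hold.
Before open := w || r: !c
Before w := !y: !c
Before assert r ==> y: (r ==> y) && (!c)
Before skip: (r ==> y) && (!c)
Then branch requires (r ==> y) && (!(r <==> (!y))); else branch requires (r ==> y) && (!c).
Before the if: (((!c) && w) ==> ((r ==> y) && (!(r <==> (!y))))) && ((!((!c) && w)) ==> ((r ==> y) && (!c)))
Answer: WP = (((!c) && w) ==> ((r ==> y) && (!(r <==> (!y))))) && ((!((!c) && w)) ==> ((r ==> y) && (!c)))


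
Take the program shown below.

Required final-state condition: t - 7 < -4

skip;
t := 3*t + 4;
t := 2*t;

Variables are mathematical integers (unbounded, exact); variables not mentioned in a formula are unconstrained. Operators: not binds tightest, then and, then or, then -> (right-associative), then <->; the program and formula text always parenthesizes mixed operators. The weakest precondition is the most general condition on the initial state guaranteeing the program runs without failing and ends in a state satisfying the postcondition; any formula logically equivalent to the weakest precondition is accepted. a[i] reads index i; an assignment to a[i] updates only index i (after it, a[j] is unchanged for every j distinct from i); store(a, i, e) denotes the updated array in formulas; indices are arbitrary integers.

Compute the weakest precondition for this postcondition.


Working backward. After the program, the postcondition t - 7 < -4 must hold; in canonical form it is t < 3.
Before t := 2*t: 2*t < 3
Before t := 3*t + 4: 6*t < -5
Before skip: 6*t < -5
Answer: WP = 6*t < -5


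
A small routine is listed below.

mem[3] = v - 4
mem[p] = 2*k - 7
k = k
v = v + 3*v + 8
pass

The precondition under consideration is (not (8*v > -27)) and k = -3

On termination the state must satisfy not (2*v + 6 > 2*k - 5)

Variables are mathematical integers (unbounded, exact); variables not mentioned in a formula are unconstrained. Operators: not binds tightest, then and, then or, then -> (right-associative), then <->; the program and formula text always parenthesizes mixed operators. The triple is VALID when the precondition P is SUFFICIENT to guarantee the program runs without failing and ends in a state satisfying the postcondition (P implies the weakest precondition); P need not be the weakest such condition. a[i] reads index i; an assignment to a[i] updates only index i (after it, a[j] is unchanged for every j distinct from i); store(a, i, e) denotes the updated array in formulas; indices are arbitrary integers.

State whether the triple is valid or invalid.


Working backward. After the program, the postcondition not (2*v + 6 > 2*k - 5) must hold; in canonical form it is not (2*v > 2*k - 11).
Before skip: not (2*v > 2*k - 11)
Before v := v + 3*v + 8: not (8*v > 2*k - 27)
Before k := k: not (8*v > 2*k - 27)
Before mem[p] := 2*k - 7: not (8*v > 2*k - 27)
Before mem[3] := v - 4: not (8*v > 2*k - 27)
The weakest precondition is not (8*v > 2*k - 27).
Check whether (not (8*v > -27)) and k = -3 implies it.
Countermodel: at the initial state k = -3, v = -4, the precondition holds but the weakest precondition fails.
Answer: invalid


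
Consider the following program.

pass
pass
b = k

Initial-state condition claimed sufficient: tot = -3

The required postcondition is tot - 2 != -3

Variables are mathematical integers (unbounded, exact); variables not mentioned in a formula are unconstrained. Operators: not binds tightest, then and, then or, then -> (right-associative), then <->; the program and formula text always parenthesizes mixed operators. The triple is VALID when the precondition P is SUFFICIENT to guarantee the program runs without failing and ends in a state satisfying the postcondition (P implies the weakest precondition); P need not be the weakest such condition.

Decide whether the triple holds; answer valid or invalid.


Working backward. After the program, the postcondition tot - 2 != -3 must hold; in canonical form it is tot != -1.
Before b := k: tot != -1
Before skip: tot != -1
Before skip: tot != -1
The weakest precondition is tot != -1.
Check whether tot = -3 implies it.
Every state satisfying the precondition satisfies the weakest precondition: the implication holds.
Answer: valid


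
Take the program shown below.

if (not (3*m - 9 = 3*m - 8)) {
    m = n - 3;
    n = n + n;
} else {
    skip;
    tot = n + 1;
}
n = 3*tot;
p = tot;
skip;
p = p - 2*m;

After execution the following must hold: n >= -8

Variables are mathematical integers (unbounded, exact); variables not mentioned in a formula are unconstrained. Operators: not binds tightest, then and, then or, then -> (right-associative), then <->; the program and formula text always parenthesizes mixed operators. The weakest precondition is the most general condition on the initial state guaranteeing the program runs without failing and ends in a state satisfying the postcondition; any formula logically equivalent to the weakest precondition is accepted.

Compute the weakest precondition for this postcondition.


Working backward. After the program, n >= -8 must hold.
Before p := p - 2*m: n >= -8
Before skip: n >= -8
Before p := tot: n >= -8
Before n := 3*tot: 3*tot >= -8
Then branch requires 3*tot >= -8; else branch requires 3*n >= -11.
Before the if: 3*tot >= -8
Answer: WP = 3*tot >= -8


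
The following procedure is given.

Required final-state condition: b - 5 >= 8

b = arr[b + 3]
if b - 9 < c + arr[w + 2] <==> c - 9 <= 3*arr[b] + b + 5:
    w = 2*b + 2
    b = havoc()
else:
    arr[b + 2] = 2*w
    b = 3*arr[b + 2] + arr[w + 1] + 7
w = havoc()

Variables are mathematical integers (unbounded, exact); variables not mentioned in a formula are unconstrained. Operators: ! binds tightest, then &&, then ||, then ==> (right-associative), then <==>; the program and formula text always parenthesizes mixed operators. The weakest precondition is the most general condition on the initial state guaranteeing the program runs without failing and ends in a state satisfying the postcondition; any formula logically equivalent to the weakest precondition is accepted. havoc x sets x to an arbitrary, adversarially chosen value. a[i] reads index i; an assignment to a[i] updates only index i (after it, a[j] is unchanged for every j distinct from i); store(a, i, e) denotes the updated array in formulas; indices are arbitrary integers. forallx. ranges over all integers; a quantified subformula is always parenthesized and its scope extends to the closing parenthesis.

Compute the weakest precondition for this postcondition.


Working backward. After the program, the postcondition b - 5 >= 8 must hold; in canonical form it is b >= 13.
Before havoc w: b >= 13
Then branch requires forall b_1. b_1 >= 13; else branch requires 3*store(arr, b + 2, 2*w)[b + 2] + store(arr, b + 2, 2*w)[w + 1] >= 6.
Before the if: ((b < arr[w + 2] + c + 9 <==> c <= 3*arr[b] + b + 14) ==> (forall b_1. b_1 >= 13)) && ((!(b < arr[w + 2] + c + 9 <==> c <= 3*arr[b] + b + 14)) ==> 3*store(arr, b + 2, 2*w)[b + 2] + store(arr, b + 2, 2*w)[w + 1] >= 6)
Before b := arr[b + 3]: ((arr[b + 3] < arr[w + 2] + c + 9 <==> c <= arr[b + 3] + 3*arr[arr[b + 3]] + 14) ==> (forall b_1. b_1 >= 13)) && ((!(arr[b + 3] < arr[w + 2] + c + 9 <==> c <= arr[b + 3] + 3*arr[arr[b + 3]] + 14)) ==> 3*store(arr, arr[b + 3] + 2, 2*w)[arr[b + 3] + 2] + store(arr, arr[b + 3] + 2, 2*w)[w + 1] >= 6)
Answer: WP = ((arr[b + 3] < arr[w + 2] + c + 9 <==> c <= arr[b + 3] + 3*arr[arr[b + 3]] + 14) ==> (forall b_1. b_1 >= 13)) && ((!(arr[b + 3] < arr[w + 2] + c + 9 <==> c <= arr[b + 3] + 3*arr[arr[b + 3]] + 14)) ==> 3*store(arr, arr[b + 3] + 2, 2*w)[arr[b + 3] + 2] + store(arr, arr[b + 3] + 2, 2*w)[w + 1] >= 6)
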